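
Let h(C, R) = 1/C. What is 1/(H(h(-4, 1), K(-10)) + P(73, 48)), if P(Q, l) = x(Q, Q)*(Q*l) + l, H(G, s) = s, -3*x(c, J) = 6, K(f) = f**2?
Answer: -1/6860 ≈ -0.00014577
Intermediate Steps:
x(c, J) = -2 (x(c, J) = -1/3*6 = -2)
P(Q, l) = l - 2*Q*l (P(Q, l) = -2*Q*l + l = l - 2*Q*l)
1/(H(h(-4, 1), K(-10)) + P(73, 48)) = 1/((-10)**2 + 48*(1 - 2*73)) = 1/(100 + 48*(1 - 146)) = 1/(100 + 48*(-145)) = 1/(100 - 6960) = 1/(-6860) = -1/6860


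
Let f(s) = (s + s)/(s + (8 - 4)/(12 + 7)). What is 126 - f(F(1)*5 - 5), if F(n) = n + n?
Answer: 12284/99 ≈ 124.08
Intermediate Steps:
F(n) = 2*n
f(s) = 2*s/(4/19 + s) (f(s) = (2*s)/(s + 4/19) = (2*s)/(4/19 + s) = 2*s/(4/19 + s))
126 - f(F(1)*5 - 5) = 126 - 38*((2*1)*5 - 5)/(4 + 19*((2*1)*5 - 5)) = 126 - 38*(2*5 - 5)/(4 + 19*(2*5 - 5)) = 126 - 38*(10 - 5)/(4 + 19*(10 - 5)) = 126 - 38*5/(4 + 19*5) = 126 - 38*5/(4 + 95) = 126 - 38*5/99 = 126 - 1*190/99 = 126 - 190/99 = 12284/99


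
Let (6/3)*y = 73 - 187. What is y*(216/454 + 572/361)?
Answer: -506496/4313 ≈ -117.43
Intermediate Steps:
y = -57 (y = (73 - 187)/2 = (½)*(-114) = -57)
y*(216/454 + 572/361) = -57*(216/454 + 572/361) = -57*(216*(1/454) + 572*(1/361)) = -57*(108/227 + 572/361) = -57*168832/81947 = -506496/4313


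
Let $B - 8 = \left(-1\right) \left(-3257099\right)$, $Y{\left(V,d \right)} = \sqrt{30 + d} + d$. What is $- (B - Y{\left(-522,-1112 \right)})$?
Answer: $-3258219 + i \sqrt{1082} \approx -3.2582 \cdot 10^{6} + 32.894 i$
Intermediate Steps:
$Y{\left(V,d \right)} = d + \sqrt{30 + d}$
$B = 3257107$ ($B = 8 - -3257099 = 8 + 3257099 = 3257107$)
$- (B - Y{\left(-522,-1112 \right)}) = - (3257107 - \left(-1112 + \sqrt{30 - 1112}\right)) = - (3257107 - \left(-1112 + \sqrt{-1082}\right)) = - (3257107 - \left(-1112 + i \sqrt{1082}\right)) = - (3257107 + \left(1112 - i \sqrt{1082}\right)) = - (3258219 - i \sqrt{1082}) = -3258219 + i \sqrt{1082}$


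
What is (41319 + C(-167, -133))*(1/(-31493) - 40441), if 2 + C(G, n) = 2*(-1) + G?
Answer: -52406439019272/31493 ≈ -1.6641e+9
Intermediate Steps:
C(G, n) = -4 + G (C(G, n) = -2 + (2*(-1) + G) = -2 + (-2 + G) = -4 + G)
(41319 + C(-167, -133))*(1/(-31493) - 40441) = (41319 + (-4 - 167))*(1/(-31493) - 40441) = (41319 - 171)*(-1/31493 - 40441) = 41148*(-1273608414/31493) = -52406439019272/31493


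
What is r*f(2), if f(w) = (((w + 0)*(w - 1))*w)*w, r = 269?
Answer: 2152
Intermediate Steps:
f(w) = w³*(-1 + w) (f(w) = ((w*(-1 + w))*w)*w = (w²*(-1 + w))*w = w³*(-1 + w))
r*f(2) = 269*(2³*(-1 + 2)) = 269*(8*1) = 269*8 = 2152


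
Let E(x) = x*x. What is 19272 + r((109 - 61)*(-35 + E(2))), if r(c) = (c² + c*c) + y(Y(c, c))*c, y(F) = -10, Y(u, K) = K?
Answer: 4462440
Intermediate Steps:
E(x) = x²
r(c) = -10*c + 2*c² (r(c) = (c² + c*c) - 10*c = (c² + c²) - 10*c = 2*c² - 10*c = -10*c + 2*c²)
19272 + r((109 - 61)*(-35 + E(2))) = 19272 + 2*((109 - 61)*(-35 + 2²))*(-5 + (109 - 61)*(-35 + 2²)) = 19272 + 2*(48*(-35 + 4))*(-5 + 48*(-35 + 4)) = 19272 + 2*(48*(-31))*(-5 + 48*(-31)) = 19272 + 2*(-1488)*(-5 - 1488) = 19272 + 2*(-1488)*(-1493) = 19272 + 4443168 = 4462440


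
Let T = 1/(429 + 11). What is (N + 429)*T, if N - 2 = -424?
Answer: 7/440 ≈ 0.015909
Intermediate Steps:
N = -422 (N = 2 - 424 = -422)
T = 1/440 ≈ 0.0022727
(N + 429)*T = (-422 + 429)*(1/440) = 7*(1/440) = 7/440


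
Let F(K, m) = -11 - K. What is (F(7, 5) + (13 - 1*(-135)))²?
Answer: 16900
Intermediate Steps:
(F(7, 5) + (13 - 1*(-135)))² = ((-11 - 1*7) + (13 - 1*(-135)))² = ((-11 - 7) + (13 + 135))² = (-18 + 148)² = 130² = 16900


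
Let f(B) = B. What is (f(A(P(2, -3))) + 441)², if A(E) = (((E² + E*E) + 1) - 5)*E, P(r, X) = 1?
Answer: 192721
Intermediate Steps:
A(E) = E*(-4 + 2*E²) (A(E) = (((E² + E²) + 1) - 5)*E = ((2*E² + 1) - 5)*E = ((1 + 2*E²) - 5)*E = (-4 + 2*E²)*E = E*(-4 + 2*E²))
(f(A(P(2, -3))) + 441)² = (2*1*(-2 + 1²) + 441)² = (2*1*(-2 + 1) + 441)² = (2*1*(-1) + 441)² = (-2 + 441)² = 439² = 192721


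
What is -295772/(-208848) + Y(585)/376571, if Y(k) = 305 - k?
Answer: 27830170093/19661525052 ≈ 1.4155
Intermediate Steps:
-295772/(-208848) + Y(585)/376571 = -295772/(-208848) + (305 - 1*585)/376571 = -295772*(-1/208848) + (305 - 585)*(1/376571) = 73943/52212 - 280*1/376571 = 73943/52212 - 280/376571 = 27830170093/19661525052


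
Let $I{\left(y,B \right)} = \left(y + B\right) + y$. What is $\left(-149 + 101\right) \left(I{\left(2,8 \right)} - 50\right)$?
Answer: $1824$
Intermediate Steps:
$I{\left(y,B \right)} = B + 2 y$ ($I{\left(y,B \right)} = \left(B + y\right) + y = B + 2 y$)
$\left(-149 + 101\right) \left(I{\left(2,8 \right)} - 50\right) = \left(-149 + 101\right) \left(\left(8 + 2 \cdot 2\right) - 50\right) = - 48 \left(\left(8 + 4\right) - 50\right) = - 48 \left(12 - 50\right) = \left(-48\right) \left(-38\right) = 1824$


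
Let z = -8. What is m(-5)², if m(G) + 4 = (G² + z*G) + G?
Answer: 3136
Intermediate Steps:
m(G) = -4 + G² - 7*G (m(G) = -4 + ((G² - 8*G) + G) = -4 + (G² - 7*G) = -4 + G² - 7*G)
m(-5)² = (-4 + (-5)² - 7*(-5))² = (-4 + 25 + 35)² = 56² = 3136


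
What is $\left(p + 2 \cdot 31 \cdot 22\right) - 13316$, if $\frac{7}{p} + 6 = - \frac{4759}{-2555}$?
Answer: $- \frac{126362477}{10571} \approx -11954.0$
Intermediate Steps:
$p = - \frac{17885}{10571}$ ($p = \frac{7}{-6 - \frac{4759}{-2555}} = \frac{7}{-6 - - \frac{4759}{2555}} = \frac{7}{-6 + \frac{4759}{2555}} = \frac{7}{- \frac{10571}{2555}} = 7 \left(- \frac{2555}{10571}\right) = - \frac{17885}{10571} \approx -1.6919$)
$\left(p + 2 \cdot 31 \cdot 22\right) - 13316 = \left(- \frac{17885}{10571} + 2 \cdot 31 \cdot 22\right) - 13316 = \left(- \frac{17885}{10571} + 62 \cdot 22\right) - 13316 = \left(- \frac{17885}{10571} + 1364\right) - 13316 = \frac{14400959}{10571} - 13316 = - \frac{126362477}{10571}$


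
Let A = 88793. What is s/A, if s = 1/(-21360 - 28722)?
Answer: -1/4446931026 ≈ -2.2487e-10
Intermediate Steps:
s = -1/50082 (s = 1/(-50082) = -1/50082 ≈ -1.9967e-5)
s/A = -1/50082/88793 = -1/50082*1/88793 = -1/4446931026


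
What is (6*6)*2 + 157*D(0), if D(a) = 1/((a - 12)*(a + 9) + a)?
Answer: 7619/108 ≈ 70.546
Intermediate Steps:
D(a) = 1/(a + (-12 + a)*(9 + a)) (D(a) = 1/((-12 + a)*(9 + a) + a) = 1/(a + (-12 + a)*(9 + a)))
(6*6)*2 + 157*D(0) = (6*6)*2 + 157/(-108 + 0² - 2*0) = 36*2 + 157/(-108 + 0 + 0) = 72 + 157/(-108) = 72 + 157*(-1/108) = 72 - 157/108 = 7619/108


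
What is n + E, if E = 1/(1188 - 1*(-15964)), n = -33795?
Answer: -579651839/17152 ≈ -33795.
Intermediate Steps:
E = 1/17152 (E = 1/(1188 + 15964) = 1/17152 ≈ 5.8302e-5)
n + E = -33795 + 1/17152 = -579651839/17152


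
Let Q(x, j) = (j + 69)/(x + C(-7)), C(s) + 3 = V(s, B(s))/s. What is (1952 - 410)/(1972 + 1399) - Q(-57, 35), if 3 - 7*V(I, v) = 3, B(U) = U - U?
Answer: 110776/50565 ≈ 2.1908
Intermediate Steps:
B(U) = 0
V(I, v) = 0 (V(I, v) = 3/7 - 1/7*3 = 3/7 - 3/7 = 0)
C(s) = -3 (C(s) = -3 + 0/s = -3 + 0 = -3)
Q(x, j) = (69 + j)/(-3 + x) (Q(x, j) = (j + 69)/(x - 3) = (69 + j)/(-3 + x))
(1952 - 410)/(1972 + 1399) - Q(-57, 35) = (1952 - 410)/(1972 + 1399) - (69 + 35)/(-3 - 57) = 1542/3371 - 104/(-60) = 1542*(1/3371) - (-1)*104/60 = 1542/3371 - 1*(-26/15) = 1542/3371 + 26/15 = 110776/50565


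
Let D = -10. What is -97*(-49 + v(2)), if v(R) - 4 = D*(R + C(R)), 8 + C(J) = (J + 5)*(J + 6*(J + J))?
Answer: 175085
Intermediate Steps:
C(J) = -8 + 13*J*(5 + J) (C(J) = -8 + (J + 5)*(J + 6*(J + J)) = -8 + (5 + J)*(J + 6*(2*J)) = -8 + (5 + J)*(J + 12*J) = -8 + (5 + J)*(13*J) = -8 + 13*J*(5 + J))
v(R) = 84 - 660*R - 130*R² (v(R) = 4 - 10*(R + (-8 + 13*R² + 65*R)) = 4 - 10*(-8 + 13*R² + 66*R) = 4 + (80 - 660*R - 130*R²) = 84 - 660*R - 130*R²)
-97*(-49 + v(2)) = -97*(-49 + (84 - 660*2 - 130*2²)) = -97*(-49 + (84 - 1320 - 130*4)) = -97*(-49 + (84 - 1320 - 520)) = -97*(-49 - 1756) = -97*(-1805) = 175085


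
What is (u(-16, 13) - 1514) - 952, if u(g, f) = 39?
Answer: -2427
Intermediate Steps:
(u(-16, 13) - 1514) - 952 = (39 - 1514) - 952 = -1475 - 952 = -2427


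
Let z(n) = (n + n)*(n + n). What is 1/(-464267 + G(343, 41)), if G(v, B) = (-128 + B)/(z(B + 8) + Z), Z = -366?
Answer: -9238/4288898633 ≈ -2.1539e-6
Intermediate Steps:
z(n) = 4*n² (z(n) = (2*n)*(2*n) = 4*n²)
G(v, B) = (-128 + B)/(-366 + 4*(8 + B)²) (G(v, B) = (-128 + B)/(4*(B + 8)² - 366) = (-128 + B)/(4*(8 + B)² - 366) = (-128 + B)/(-366 + 4*(8 + B)²))
1/(-464267 + G(343, 41)) = 1/(-464267 + (-128 + 41)/(2*(-183 + 2*(8 + 41)²))) = 1/(-464267 + (½)*(-87)/(-183 + 2*49²)) = 1/(-464267 + (½)*(-87)/(-183 + 2*2401)) = 1/(-464267 + (½)*(-87)/(-183 + 4802)) = 1/(-464267 + (½)*(-87)/4619) = 1/(-464267 + (½)*(1/4619)*(-87)) = 1/(-464267 - 87/9238) = 1/(-4288898633/9238) = -9238/4288898633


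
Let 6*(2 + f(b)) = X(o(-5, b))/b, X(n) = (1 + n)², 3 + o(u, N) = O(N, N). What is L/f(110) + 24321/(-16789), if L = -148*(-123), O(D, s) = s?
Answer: 8394258939/7236059 ≈ 1160.1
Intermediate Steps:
o(u, N) = -3 + N
f(b) = -2 + (-2 + b)²/(6*b) (f(b) = -2 + ((1 + (-3 + b))²/b)/6 = -2 + ((-2 + b)²/b)/6 = -2 + (-2 + b)²/(6*b))
L = 18204
L/f(110) + 24321/(-16789) = 18204/(-2 + (⅙)*(-2 + 110)²/110) + 24321/(-16789) = 18204/(-2 + (⅙)*(1/110)*108²) + 24321*(-1/16789) = 18204/(-2 + (⅙)*(1/110)*11664) - 24321/16789 = 18204/(-2 + 972/55) - 24321/16789 = 18204/(862/55) - 24321/16789 = 18204*(55/862) - 24321/16789 = 500610/431 - 24321/16789 = 8394258939/7236059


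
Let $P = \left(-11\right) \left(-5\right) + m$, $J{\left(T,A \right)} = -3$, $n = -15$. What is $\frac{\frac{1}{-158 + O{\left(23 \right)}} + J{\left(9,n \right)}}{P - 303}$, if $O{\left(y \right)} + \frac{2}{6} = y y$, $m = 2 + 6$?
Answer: $\frac{1111}{88960} \approx 0.012489$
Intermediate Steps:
$m = 8$
$O{\left(y \right)} = - \frac{1}{3} + y^{2}$ ($O{\left(y \right)} = - \frac{1}{3} + y y = - \frac{1}{3} + y^{2}$)
$P = 63$ ($P = \left(-11\right) \left(-5\right) + 8 = 55 + 8 = 63$)
$\frac{\frac{1}{-158 + O{\left(23 \right)}} + J{\left(9,n \right)}}{P - 303} = \frac{\frac{1}{-158 - \left(\frac{1}{3} - 23^{2}\right)} - 3}{63 - 303} = \frac{\frac{1}{-158 + \left(- \frac{1}{3} + 529\right)} - 3}{-240} = \left(\frac{1}{-158 + \frac{1586}{3}} - 3\right) \left(- \frac{1}{240}\right) = \left(\frac{1}{\frac{1112}{3}} - 3\right) \left(- \frac{1}{240}\right) = \left(\frac{3}{1112} - 3\right) \left(- \frac{1}{240}\right) = \left(- \frac{3333}{1112}\right) \left(- \frac{1}{240}\right) = \frac{1111}{88960}$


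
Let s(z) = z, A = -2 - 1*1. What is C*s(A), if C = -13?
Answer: 39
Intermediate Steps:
A = -3 (A = -2 - 1 = -3)
C*s(A) = -13*(-3) = 39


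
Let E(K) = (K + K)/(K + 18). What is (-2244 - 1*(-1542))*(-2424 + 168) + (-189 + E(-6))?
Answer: 1583522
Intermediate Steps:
E(K) = 2*K/(18 + K) (E(K) = (2*K)/(18 + K) = 2*K/(18 + K))
(-2244 - 1*(-1542))*(-2424 + 168) + (-189 + E(-6)) = (-2244 - 1*(-1542))*(-2424 + 168) + (-189 + 2*(-6)/(18 - 6)) = (-2244 + 1542)*(-2256) + (-189 + 2*(-6)/12) = -702*(-2256) + (-189 + 2*(-6)*(1/12)) = 1583712 + (-189 - 1) = 1583712 - 190 = 1583522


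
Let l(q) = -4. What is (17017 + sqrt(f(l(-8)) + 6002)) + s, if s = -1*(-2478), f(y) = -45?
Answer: 19495 + sqrt(5957) ≈ 19572.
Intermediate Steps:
s = 2478
(17017 + sqrt(f(l(-8)) + 6002)) + s = (17017 + sqrt(-45 + 6002)) + 2478 = (17017 + sqrt(5957)) + 2478 = 19495 + sqrt(5957)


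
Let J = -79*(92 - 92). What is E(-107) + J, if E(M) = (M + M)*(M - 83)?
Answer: 40660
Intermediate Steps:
J = 0 (J = -79*0 = 0)
E(M) = 2*M*(-83 + M) (E(M) = (2*M)*(-83 + M) = 2*M*(-83 + M))
E(-107) + J = 2*(-107)*(-83 - 107) + 0 = 2*(-107)*(-190) + 0 = 40660 + 0 = 40660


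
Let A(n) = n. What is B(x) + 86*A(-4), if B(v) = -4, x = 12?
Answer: -348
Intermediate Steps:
B(x) + 86*A(-4) = -4 + 86*(-4) = -4 - 344 = -348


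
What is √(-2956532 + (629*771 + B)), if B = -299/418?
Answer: 7*I*√8813127466/418 ≈ 1572.1*I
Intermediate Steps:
B = -299/418 (B = -299*1/418 = -299/418 ≈ -0.71531)
√(-2956532 + (629*771 + B)) = √(-2956532 + (629*771 - 299/418)) = √(-2956532 + (484959 - 299/418)) = √(-2956532 + 202712563/418) = √(-1033117813/418) = 7*I*√8813127466/418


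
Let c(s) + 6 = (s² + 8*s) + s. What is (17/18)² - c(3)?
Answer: -9431/324 ≈ -29.108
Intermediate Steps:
c(s) = -6 + s² + 9*s (c(s) = -6 + ((s² + 8*s) + s) = -6 + (s² + 9*s) = -6 + s² + 9*s)
(17/18)² - c(3) = (17/18)² - (-6 + 3² + 9*3) = (17*(1/18))² - (-6 + 9 + 27) = (17/18)² - 1*30 = 289/324 - 30 = -9431/324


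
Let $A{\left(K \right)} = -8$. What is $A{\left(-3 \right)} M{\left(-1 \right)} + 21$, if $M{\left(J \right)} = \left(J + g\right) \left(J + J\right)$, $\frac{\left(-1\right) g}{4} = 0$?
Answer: $5$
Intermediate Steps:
$g = 0$ ($g = \left(-4\right) 0 = 0$)
$M{\left(J \right)} = 2 J^{2}$ ($M{\left(J \right)} = \left(J + 0\right) \left(J + J\right) = J 2 J = 2 J^{2}$)
$A{\left(-3 \right)} M{\left(-1 \right)} + 21 = - 8 \cdot 2 \left(-1\right)^{2} + 21 = - 8 \cdot 2 \cdot 1 + 21 = \left(-8\right) 2 + 21 = -16 + 21 = 5$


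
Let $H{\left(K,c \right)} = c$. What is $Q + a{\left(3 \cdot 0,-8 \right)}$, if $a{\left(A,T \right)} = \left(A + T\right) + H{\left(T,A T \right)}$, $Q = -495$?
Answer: $-503$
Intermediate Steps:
$a{\left(A,T \right)} = A + T + A T$ ($a{\left(A,T \right)} = \left(A + T\right) + A T = A + T + A T$)
$Q + a{\left(3 \cdot 0,-8 \right)} = -495 + \left(3 \cdot 0 - 8 + 3 \cdot 0 \left(-8\right)\right) = -495 + \left(0 - 8 + 0 \left(-8\right)\right) = -495 + \left(0 - 8 + 0\right) = -495 - 8 = -503$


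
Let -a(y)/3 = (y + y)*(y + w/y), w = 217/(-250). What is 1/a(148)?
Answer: -125/16427349 ≈ -7.6093e-6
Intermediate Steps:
w = -217/250 (w = 217*(-1/250) = -217/250 ≈ -0.86800)
a(y) = -6*y*(y - 217/(250*y)) (a(y) = -3*(y + y)*(y - 217/(250*y)) = -3*2*y*(y - 217/(250*y)) = -6*y*(y - 217/(250*y)))
1/a(148) = 1/(651/125 - 6*148²) = 1/(651/125 - 6*21904) = 1/(651/125 - 131424) = 1/(-16427349/125) = -125/16427349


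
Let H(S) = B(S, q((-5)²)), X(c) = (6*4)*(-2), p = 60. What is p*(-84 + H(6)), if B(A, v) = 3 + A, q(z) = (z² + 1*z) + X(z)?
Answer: -4500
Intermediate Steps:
X(c) = -48 (X(c) = 24*(-2) = -48)
q(z) = -48 + z + z² (q(z) = (z² + 1*z) - 48 = (z² + z) - 48 = (z + z²) - 48 = -48 + z + z²)
H(S) = 3 + S
p*(-84 + H(6)) = 60*(-84 + (3 + 6)) = 60*(-84 + 9) = 60*(-75) = -4500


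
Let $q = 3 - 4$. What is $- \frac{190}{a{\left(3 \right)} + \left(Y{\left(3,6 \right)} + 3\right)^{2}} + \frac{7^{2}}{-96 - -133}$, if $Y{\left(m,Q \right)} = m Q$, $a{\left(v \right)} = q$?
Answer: $\frac{1453}{1628} \approx 0.89251$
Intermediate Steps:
$q = -1$ ($q = 3 - 4 = -1$)
$a{\left(v \right)} = -1$
$Y{\left(m,Q \right)} = Q m$
$- \frac{190}{a{\left(3 \right)} + \left(Y{\left(3,6 \right)} + 3\right)^{2}} + \frac{7^{2}}{-96 - -133} = - \frac{190}{-1 + \left(6 \cdot 3 + 3\right)^{2}} + \frac{7^{2}}{-96 - -133} = - \frac{190}{-1 + \left(18 + 3\right)^{2}} + \frac{49}{-96 + 133} = - \frac{190}{-1 + 21^{2}} + \frac{49}{37} = - \frac{190}{-1 + 441} + 49 \cdot \frac{1}{37} = - \frac{190}{440} + \frac{49}{37} = \left(-190\right) \frac{1}{440} + \frac{49}{37} = - \frac{19}{44} + \frac{49}{37} = \frac{1453}{1628}$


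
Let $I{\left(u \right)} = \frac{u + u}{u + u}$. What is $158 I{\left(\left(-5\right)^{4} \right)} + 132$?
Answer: $290$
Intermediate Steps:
$I{\left(u \right)} = 1$ ($I{\left(u \right)} = \frac{2 u}{2 u} = 2 u \frac{1}{2 u} = 1$)
$158 I{\left(\left(-5\right)^{4} \right)} + 132 = 158 \cdot 1 + 132 = 158 + 132 = 290$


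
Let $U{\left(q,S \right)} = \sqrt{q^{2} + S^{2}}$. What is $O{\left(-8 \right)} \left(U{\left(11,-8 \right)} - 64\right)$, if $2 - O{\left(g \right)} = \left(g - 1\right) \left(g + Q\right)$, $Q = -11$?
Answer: $10816 - 169 \sqrt{185} \approx 8517.3$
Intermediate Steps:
$O{\left(g \right)} = 2 - \left(-1 + g\right) \left(-11 + g\right)$ ($O{\left(g \right)} = 2 - \left(g - 1\right) \left(g - 11\right) = 2 - \left(-1 + g\right) \left(-11 + g\right)$)
$U{\left(q,S \right)} = \sqrt{S^{2} + q^{2}}$
$O{\left(-8 \right)} \left(U{\left(11,-8 \right)} - 64\right) = \left(-9 - \left(-8\right)^{2} + 12 \left(-8\right)\right) \left(\sqrt{\left(-8\right)^{2} + 11^{2}} - 64\right) = \left(-9 - 64 - 96\right) \left(\sqrt{64 + 121} - 64\right) = \left(-9 - 64 - 96\right) \left(\sqrt{185} - 64\right) = - 169 \left(-64 + \sqrt{185}\right) = 10816 - 169 \sqrt{185}$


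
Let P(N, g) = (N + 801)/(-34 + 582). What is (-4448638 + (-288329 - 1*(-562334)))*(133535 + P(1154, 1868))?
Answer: -305496031882455/548 ≈ -5.5747e+11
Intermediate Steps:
P(N, g) = 801/548 + N/548 (P(N, g) = (801 + N)/548 = (801 + N)*(1/548) = 801/548 + N/548)
(-4448638 + (-288329 - 1*(-562334)))*(133535 + P(1154, 1868)) = (-4448638 + (-288329 - 1*(-562334)))*(133535 + (801/548 + (1/548)*1154)) = (-4448638 + (-288329 + 562334))*(133535 + (801/548 + 577/274)) = (-4448638 + 274005)*(133535 + 1955/548) = -4174633*73179135/548 = -305496031882455/548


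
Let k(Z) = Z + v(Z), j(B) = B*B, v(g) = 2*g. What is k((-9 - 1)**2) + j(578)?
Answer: 334384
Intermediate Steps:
j(B) = B**2
k(Z) = 3*Z (k(Z) = Z + 2*Z = 3*Z)
k((-9 - 1)**2) + j(578) = 3*(-9 - 1)**2 + 578**2 = 3*(-10)**2 + 334084 = 3*100 + 334084 = 300 + 334084 = 334384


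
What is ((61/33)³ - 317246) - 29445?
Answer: -12458807486/35937 ≈ -3.4668e+5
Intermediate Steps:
((61/33)³ - 317246) - 29445 = (226981/35937 - 317246) - 29445 = -11400642521/35937 - 29445 = -12458807486/35937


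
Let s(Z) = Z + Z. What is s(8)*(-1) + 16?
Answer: 0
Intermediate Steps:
s(Z) = 2*Z
s(8)*(-1) + 16 = (2*8)*(-1) + 16 = 16*(-1) + 16 = -16 + 16 = 0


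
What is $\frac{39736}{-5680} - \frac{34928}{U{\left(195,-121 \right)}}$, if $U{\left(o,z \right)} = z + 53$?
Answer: $\frac{6115281}{12070} \approx 506.65$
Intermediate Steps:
$U{\left(o,z \right)} = 53 + z$
$\frac{39736}{-5680} - \frac{34928}{U{\left(195,-121 \right)}} = \frac{39736}{-5680} - \frac{34928}{53 - 121} = 39736 \left(- \frac{1}{5680}\right) - \frac{34928}{-68} = - \frac{4967}{710} - - \frac{8732}{17} = - \frac{4967}{710} + \frac{8732}{17} = \frac{6115281}{12070}$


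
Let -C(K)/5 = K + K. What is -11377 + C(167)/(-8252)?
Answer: -46940667/4126 ≈ -11377.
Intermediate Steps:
C(K) = -10*K (C(K) = -5*(K + K) = -10*K)
-11377 + C(167)/(-8252) = -11377 - 10*167/(-8252) = -11377 - 1670*(-1/8252) = -11377 + 835/4126 = -46940667/4126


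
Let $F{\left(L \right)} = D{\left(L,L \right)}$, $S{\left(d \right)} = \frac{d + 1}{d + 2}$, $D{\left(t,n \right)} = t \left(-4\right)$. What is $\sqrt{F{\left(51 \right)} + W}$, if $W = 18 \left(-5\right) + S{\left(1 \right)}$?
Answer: $\frac{4 i \sqrt{165}}{3} \approx 17.127 i$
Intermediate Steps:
$D{\left(t,n \right)} = - 4 t$
$S{\left(d \right)} = \frac{1 + d}{2 + d}$
$F{\left(L \right)} = - 4 L$
$W = - \frac{268}{3}$ ($W = 18 \left(-5\right) + \frac{1 + 1}{2 + 1} = -90 + \frac{1}{3} \cdot 2 = -90 + \frac{2}{3} = - \frac{268}{3} \approx -89.333$)
$\sqrt{F{\left(51 \right)} + W} = \sqrt{\left(-4\right) 51 - \frac{268}{3}} = \sqrt{-204 - \frac{268}{3}} = \sqrt{- \frac{880}{3}} = \frac{4 i \sqrt{165}}{3}$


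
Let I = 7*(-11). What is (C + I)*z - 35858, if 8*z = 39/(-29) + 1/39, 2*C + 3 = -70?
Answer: -162136921/4524 ≈ -35839.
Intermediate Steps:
C = -73/2 (C = -3/2 + (1/2)*(-70) = -3/2 - 35 = -73/2 ≈ -36.500)
I = -77
z = -373/2262 (z = (39/(-29) + 1/39)/8 = (39*(-1/29) + 1*(1/39))/8 = (-39/29 + 1/39)/8 = (1/8)*(-1492/1131) = -373/2262 ≈ -0.16490)
(C + I)*z - 35858 = (-73/2 - 77)*(-373/2262) - 35858 = -227/2*(-373/2262) - 35858 = 84671/4524 - 35858 = -162136921/4524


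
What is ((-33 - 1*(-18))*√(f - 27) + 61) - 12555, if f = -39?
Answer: -12494 - 15*I*√66 ≈ -12494.0 - 121.86*I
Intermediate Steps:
((-33 - 1*(-18))*√(f - 27) + 61) - 12555 = ((-33 - 1*(-18))*√(-39 - 27) + 61) - 12555 = ((-33 + 18)*√(-66) + 61) - 12555 = (-15*I*√66 + 61) - 12555 = (61 - 15*I*√66) - 12555 = -12494 - 15*I*√66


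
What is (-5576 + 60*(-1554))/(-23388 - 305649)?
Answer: 98816/329037 ≈ 0.30032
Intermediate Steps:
(-5576 + 60*(-1554))/(-23388 - 305649) = (-5576 - 93240)/(-329037) = -98816*(-1/329037) = 98816/329037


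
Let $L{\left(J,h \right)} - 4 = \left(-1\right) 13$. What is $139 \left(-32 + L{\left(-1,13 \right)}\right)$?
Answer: $-5699$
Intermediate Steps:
$L{\left(J,h \right)} = -9$ ($L{\left(J,h \right)} = 4 - 13 = -9$)
$139 \left(-32 + L{\left(-1,13 \right)}\right) = 139 \left(-32 - 9\right) = 139 \left(-41\right) = -5699$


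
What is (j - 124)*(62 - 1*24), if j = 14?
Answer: -4180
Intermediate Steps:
(j - 124)*(62 - 1*24) = (14 - 124)*(62 - 1*24) = -110*(62 - 24) = -110*38 = -4180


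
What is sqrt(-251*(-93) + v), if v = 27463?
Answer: sqrt(50806) ≈ 225.40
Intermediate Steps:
sqrt(-251*(-93) + v) = sqrt(-251*(-93) + 27463) = sqrt(23343 + 27463) = sqrt(50806)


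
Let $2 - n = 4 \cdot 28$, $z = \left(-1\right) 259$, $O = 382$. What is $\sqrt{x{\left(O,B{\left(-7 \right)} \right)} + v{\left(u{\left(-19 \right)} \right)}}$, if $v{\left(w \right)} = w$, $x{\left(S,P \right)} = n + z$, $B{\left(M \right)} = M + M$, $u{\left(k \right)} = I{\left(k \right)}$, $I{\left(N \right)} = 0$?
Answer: $3 i \sqrt{41} \approx 19.209 i$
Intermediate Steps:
$u{\left(k \right)} = 0$
$z = -259$
$n = -110$ ($n = 2 - 4 \cdot 28 = 2 - 112 = -110$)
$B{\left(M \right)} = 2 M$
$x{\left(S,P \right)} = -369$ ($x{\left(S,P \right)} = -110 - 259 = -369$)
$\sqrt{x{\left(O,B{\left(-7 \right)} \right)} + v{\left(u{\left(-19 \right)} \right)}} = \sqrt{-369 + 0} = \sqrt{-369} = 3 i \sqrt{41}$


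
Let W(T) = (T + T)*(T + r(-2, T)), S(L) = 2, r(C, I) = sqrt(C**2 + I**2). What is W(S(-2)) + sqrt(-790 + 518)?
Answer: 8 + 8*sqrt(2) + 4*I*sqrt(17) ≈ 19.314 + 16.492*I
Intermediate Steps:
W(T) = 2*T*(T + sqrt(4 + T**2)) (W(T) = (T + T)*(T + sqrt((-2)**2 + T**2)) = (2*T)*(T + sqrt(4 + T**2)) = 2*T*(T + sqrt(4 + T**2)))
W(S(-2)) + sqrt(-790 + 518) = 2*2*(2 + sqrt(4 + 2**2)) + sqrt(-790 + 518) = 2*2*(2 + sqrt(4 + 4)) + sqrt(-272) = 2*2*(2 + sqrt(8)) + 4*I*sqrt(17) = 2*2*(2 + 2*sqrt(2)) + 4*I*sqrt(17) = (8 + 8*sqrt(2)) + 4*I*sqrt(17) = 8 + 8*sqrt(2) + 4*I*sqrt(17)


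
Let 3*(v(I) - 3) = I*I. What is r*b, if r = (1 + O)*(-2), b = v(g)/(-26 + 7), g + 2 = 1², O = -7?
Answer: -40/19 ≈ -2.1053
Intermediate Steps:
g = -1 (g = -2 + 1² = -2 + 1 = -1)
v(I) = 3 + I²/3 (v(I) = 3 + (I*I)/3 = 3 + I²/3)
b = -10/57 (b = (3 + (⅓)*(-1)²)/(-26 + 7) = (3 + (⅓)*1)/(-19) = -(3 + ⅓)/19 = -1/19*10/3 = -10/57 ≈ -0.17544)
r = 12 (r = (1 - 7)*(-2) = -6*(-2) = 12)
r*b = 12*(-10/57) = -40/19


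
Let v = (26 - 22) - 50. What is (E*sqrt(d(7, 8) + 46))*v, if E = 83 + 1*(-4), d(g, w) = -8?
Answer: -3634*sqrt(38) ≈ -22401.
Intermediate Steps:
E = 79 (E = 83 - 4 = 79)
v = -46 (v = 4 - 50 = -46)
(E*sqrt(d(7, 8) + 46))*v = (79*sqrt(-8 + 46))*(-46) = (79*sqrt(38))*(-46) = -3634*sqrt(38)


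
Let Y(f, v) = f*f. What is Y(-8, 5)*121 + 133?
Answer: 7877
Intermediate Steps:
Y(f, v) = f²
Y(-8, 5)*121 + 133 = (-8)²*121 + 133 = 64*121 + 133 = 7744 + 133 = 7877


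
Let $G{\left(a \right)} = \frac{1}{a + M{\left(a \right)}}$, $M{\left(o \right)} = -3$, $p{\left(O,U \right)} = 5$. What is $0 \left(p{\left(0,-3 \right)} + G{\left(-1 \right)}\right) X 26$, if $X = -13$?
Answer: $0$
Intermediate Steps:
$G{\left(a \right)} = \frac{1}{-3 + a}$ ($G{\left(a \right)} = \frac{1}{a - 3} = \frac{1}{-3 + a}$)
$0 \left(p{\left(0,-3 \right)} + G{\left(-1 \right)}\right) X 26 = 0 \left(5 + \frac{1}{-3 - 1}\right) \left(-13\right) 26 = 0 \left(5 + \frac{1}{-4}\right) \left(-13\right) 26 = 0 \left(5 - \frac{1}{4}\right) \left(-13\right) 26 = 0 \cdot \frac{19}{4} \left(-13\right) 26 = 0 \left(-13\right) 26 = 0 \cdot 26 = 0$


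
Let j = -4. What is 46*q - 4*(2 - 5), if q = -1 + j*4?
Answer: -770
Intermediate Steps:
q = -17 (q = -1 - 4*4 = -1 - 16 = -17)
46*q - 4*(2 - 5) = 46*(-17) - 4*(2 - 5) = -782 - 4*(-3) = -782 + 12 = -770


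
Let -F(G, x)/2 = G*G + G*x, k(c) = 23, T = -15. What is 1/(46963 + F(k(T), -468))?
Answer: 1/67433 ≈ 1.4830e-5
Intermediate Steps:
F(G, x) = -2*G² - 2*G*x (F(G, x) = -2*(G*G + G*x) = -2*(G² + G*x) = -2*G² - 2*G*x)
1/(46963 + F(k(T), -468)) = 1/(46963 - 2*23*(23 - 468)) = 1/(46963 - 2*23*(-445)) = 1/(46963 + 20470) = 1/67433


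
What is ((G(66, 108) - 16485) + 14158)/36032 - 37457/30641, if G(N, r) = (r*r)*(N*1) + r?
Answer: 22170534181/1104056512 ≈ 20.081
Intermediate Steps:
G(N, r) = r + N*r² (G(N, r) = r²*N + r = N*r² + r = r + N*r²)
((G(66, 108) - 16485) + 14158)/36032 - 37457/30641 = ((108*(1 + 66*108) - 16485) + 14158)/36032 - 37457/30641 = ((108*(1 + 7128) - 16485) + 14158)*(1/36032) - 37457*1/30641 = ((108*7129 - 16485) + 14158)*(1/36032) - 37457/30641 = ((769932 - 16485) + 14158)*(1/36032) - 37457/30641 = (753447 + 14158)*(1/36032) - 37457/30641 = 767605*(1/36032) - 37457/30641 = 767605/36032 - 37457/30641 = 22170534181/1104056512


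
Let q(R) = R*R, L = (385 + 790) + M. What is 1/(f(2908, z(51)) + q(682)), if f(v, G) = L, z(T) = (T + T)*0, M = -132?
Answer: 1/466167 ≈ 2.1452e-6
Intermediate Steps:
L = 1043 (L = (385 + 790) - 132 = 1175 - 132 = 1043)
z(T) = 0 (z(T) = (2*T)*0 = 0)
q(R) = R²
f(v, G) = 1043
1/(f(2908, z(51)) + q(682)) = 1/(1043 + 682²) = 1/(1043 + 465124) = 1/466167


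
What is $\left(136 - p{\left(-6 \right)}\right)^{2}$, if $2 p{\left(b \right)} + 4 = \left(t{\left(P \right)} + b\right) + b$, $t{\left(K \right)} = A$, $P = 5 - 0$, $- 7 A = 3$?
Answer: $\frac{4076361}{196} \approx 20798.0$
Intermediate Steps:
$A = - \frac{3}{7}$ ($A = \left(- \frac{1}{7}\right) 3 = - \frac{3}{7} \approx -0.42857$)
$P = 5$ ($P = 5 + 0 = 5$)
$t{\left(K \right)} = - \frac{3}{7}$
$p{\left(b \right)} = - \frac{31}{14} + b$ ($p{\left(b \right)} = -2 + \frac{\left(- \frac{3}{7} + b\right) + b}{2} = -2 + \frac{- \frac{3}{7} + 2 b}{2} = -2 + \left(- \frac{3}{14} + b\right) = - \frac{31}{14} + b$)
$\left(136 - p{\left(-6 \right)}\right)^{2} = \left(136 - \left(- \frac{31}{14} - 6\right)\right)^{2} = \left(136 - - \frac{115}{14}\right)^{2} = \left(136 + \frac{115}{14}\right)^{2} = \left(\frac{2019}{14}\right)^{2} = \frac{4076361}{196}$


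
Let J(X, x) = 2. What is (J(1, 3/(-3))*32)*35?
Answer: 2240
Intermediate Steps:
(J(1, 3/(-3))*32)*35 = (2*32)*35 = 64*35 = 2240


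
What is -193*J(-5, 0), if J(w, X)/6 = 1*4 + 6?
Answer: -11580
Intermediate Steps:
J(w, X) = 60 (J(w, X) = 6*(1*4 + 6) = 6*(4 + 6) = 6*10 = 60)
-193*J(-5, 0) = -193*60 = -11580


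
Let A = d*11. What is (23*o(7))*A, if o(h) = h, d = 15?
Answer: 26565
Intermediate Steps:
A = 165 (A = 15*11 = 165)
(23*o(7))*A = (23*7)*165 = 161*165 = 26565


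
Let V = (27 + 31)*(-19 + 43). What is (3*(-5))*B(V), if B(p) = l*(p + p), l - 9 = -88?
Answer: 3299040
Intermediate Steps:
l = -79 (l = 9 - 88 = -79)
V = 1392 (V = 58*24 = 1392)
B(p) = -158*p (B(p) = -79*(p + p) = -158*p)
(3*(-5))*B(V) = (3*(-5))*(-158*1392) = -15*(-219936) = 3299040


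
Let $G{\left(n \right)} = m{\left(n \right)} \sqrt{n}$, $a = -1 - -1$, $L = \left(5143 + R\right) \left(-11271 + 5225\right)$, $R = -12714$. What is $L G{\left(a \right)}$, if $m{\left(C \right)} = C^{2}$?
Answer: $0$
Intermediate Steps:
$L = 45774266$ ($L = \left(5143 - 12714\right) \left(-11271 + 5225\right) = \left(-7571\right) \left(-6046\right) = 45774266$)
$a = 0$ ($a = -1 + 1 = 0$)
$G{\left(n \right)} = n^{\frac{5}{2}}$ ($G{\left(n \right)} = n^{2} \sqrt{n} = n^{\frac{5}{2}}$)
$L G{\left(a \right)} = 45774266 \cdot 0^{\frac{5}{2}} = 45774266 \cdot 0 = 0$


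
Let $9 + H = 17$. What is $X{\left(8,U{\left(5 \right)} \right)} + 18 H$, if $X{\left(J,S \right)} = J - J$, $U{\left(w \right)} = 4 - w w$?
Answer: $144$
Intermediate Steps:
$H = 8$ ($H = -9 + 17 = 8$)
$U{\left(w \right)} = 4 - w^{2}$
$X{\left(J,S \right)} = 0$
$X{\left(8,U{\left(5 \right)} \right)} + 18 H = 0 + 18 \cdot 8 = 0 + 144 = 144$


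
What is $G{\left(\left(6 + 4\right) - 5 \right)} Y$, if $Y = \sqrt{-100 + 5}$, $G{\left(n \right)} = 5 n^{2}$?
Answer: $125 i \sqrt{95} \approx 1218.3 i$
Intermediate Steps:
$Y = i \sqrt{95}$ ($Y = \sqrt{-95} = i \sqrt{95} \approx 9.7468 i$)
$G{\left(\left(6 + 4\right) - 5 \right)} Y = 5 \left(\left(6 + 4\right) - 5\right)^{2} i \sqrt{95} = 5 \left(10 - 5\right)^{2} i \sqrt{95} = 5 \cdot 5^{2} i \sqrt{95} = 5 \cdot 25 i \sqrt{95} = 125 i \sqrt{95}$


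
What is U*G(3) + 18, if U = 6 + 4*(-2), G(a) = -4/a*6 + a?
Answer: 28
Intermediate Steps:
G(a) = a - 24/a (G(a) = -24/a + a = a - 24/a)
U = -2 (U = 6 - 8 = -2)
U*G(3) + 18 = -2*(3 - 24/3) + 18 = -2*(3 - 24*⅓) + 18 = -2*(3 - 8) + 18 = -2*(-5) + 18 = 10 + 18 = 28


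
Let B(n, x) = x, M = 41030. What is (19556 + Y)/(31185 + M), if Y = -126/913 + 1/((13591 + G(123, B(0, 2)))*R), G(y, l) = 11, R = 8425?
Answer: 2046069687519613/7555633320270750 ≈ 0.27080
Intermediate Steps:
Y = -14439202187/104626924050 (Y = -126/913 + 1/((13591 + 11)*8425) = -126*1/913 + (1/8425)/13602 = -126/913 + (1/13602)*(1/8425) = -126/913 + 1/114596850 = -14439202187/104626924050 ≈ -0.13801)
(19556 + Y)/(31185 + M) = (19556 - 14439202187/104626924050)/(31185 + 41030) = (2046069687519613/104626924050)/72215 = (2046069687519613/104626924050)*(1/72215) = 2046069687519613/7555633320270750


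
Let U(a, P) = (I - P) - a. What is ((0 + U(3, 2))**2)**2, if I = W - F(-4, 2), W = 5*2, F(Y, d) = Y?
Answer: 6561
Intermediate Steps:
W = 10
I = 14 (I = 10 - 1*(-4) = 10 + 4 = 14)
U(a, P) = 14 - P - a (U(a, P) = (14 - P) - a = 14 - P - a)
((0 + U(3, 2))**2)**2 = ((0 + (14 - 1*2 - 1*3))**2)**2 = ((0 + (14 - 2 - 3))**2)**2 = ((0 + 9)**2)**2 = (9**2)**2 = 81**2 = 6561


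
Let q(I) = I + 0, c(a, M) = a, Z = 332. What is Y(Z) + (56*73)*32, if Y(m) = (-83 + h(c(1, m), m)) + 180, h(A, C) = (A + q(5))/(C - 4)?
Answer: 21469735/164 ≈ 1.3091e+5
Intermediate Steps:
q(I) = I
h(A, C) = (5 + A)/(-4 + C) (h(A, C) = (A + 5)/(C - 4) = (5 + A)/(-4 + C))
Y(m) = 97 + 6/(-4 + m) (Y(m) = (-83 + (5 + 1)/(-4 + m)) + 180 = (-83 + 6/(-4 + m)) + 180 = 97 + 6/(-4 + m))
Y(Z) + (56*73)*32 = (-382 + 97*332)/(-4 + 332) + (56*73)*32 = (-382 + 32204)/328 + 4088*32 = (1/328)*31822 + 130816 = 15911/164 + 130816 = 21469735/164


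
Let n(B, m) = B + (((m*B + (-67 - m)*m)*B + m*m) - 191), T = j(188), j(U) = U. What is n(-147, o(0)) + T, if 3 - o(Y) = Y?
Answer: 95556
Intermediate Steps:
o(Y) = 3 - Y
T = 188
n(B, m) = -191 + B + m² + B*(B*m + m*(-67 - m)) (n(B, m) = B + (((B*m + m*(-67 - m))*B + m²) - 191) = B + ((B*(B*m + m*(-67 - m)) + m²) - 191) = B + ((m² + B*(B*m + m*(-67 - m))) - 191) = B + (-191 + m² + B*(B*m + m*(-67 - m))) = -191 + B + m² + B*(B*m + m*(-67 - m)))
n(-147, o(0)) + T = (-191 - 147 + (3 - 1*0)² + (3 - 1*0)*(-147)² - 1*(-147)*(3 - 1*0)² - 67*(-147)*(3 - 1*0)) + 188 = (-191 - 147 + (3 + 0)² + (3 + 0)*21609 - 1*(-147)*(3 + 0)² - 67*(-147)*(3 + 0)) + 188 = (-191 - 147 + 3² + 3*21609 - 1*(-147)*3² - 67*(-147)*3) + 188 = (-191 - 147 + 9 + 64827 - 1*(-147)*9 + 29547) + 188 = (-191 - 147 + 9 + 64827 + 1323 + 29547) + 188 = 95368 + 188 = 95556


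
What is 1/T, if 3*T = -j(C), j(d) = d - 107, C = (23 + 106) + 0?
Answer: -3/22 ≈ -0.13636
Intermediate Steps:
C = 129 (C = 129 + 0 = 129)
j(d) = -107 + d
T = -22/3 (T = (-(-107 + 129))/3 = (-1*22)/3 = (⅓)*(-22) = -22/3 ≈ -7.3333)
1/T = 1/(-22/3) = -3/22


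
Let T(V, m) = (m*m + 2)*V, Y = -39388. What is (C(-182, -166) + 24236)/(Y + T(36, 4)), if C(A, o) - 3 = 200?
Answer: -24439/38740 ≈ -0.63085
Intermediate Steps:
C(A, o) = 203 (C(A, o) = 3 + 200 = 203)
T(V, m) = V*(2 + m²) (T(V, m) = (m² + 2)*V = (2 + m²)*V = V*(2 + m²))
(C(-182, -166) + 24236)/(Y + T(36, 4)) = (203 + 24236)/(-39388 + 36*(2 + 4²)) = 24439/(-39388 + 36*(2 + 16)) = 24439/(-39388 + 36*18) = 24439/(-39388 + 648) = 24439/(-38740) = 24439*(-1/38740) = -24439/38740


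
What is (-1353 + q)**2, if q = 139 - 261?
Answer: 2175625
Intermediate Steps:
q = -122
(-1353 + q)**2 = (-1353 - 122)**2 = (-1475)**2 = 2175625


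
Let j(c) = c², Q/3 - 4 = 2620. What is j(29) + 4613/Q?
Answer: 6624965/7872 ≈ 841.59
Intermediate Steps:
Q = 7872 (Q = 12 + 3*2620 = 12 + 7860 = 7872)
j(29) + 4613/Q = 29² + 4613/7872 = 841 + 4613*(1/7872) = 841 + 4613/7872 = 6624965/7872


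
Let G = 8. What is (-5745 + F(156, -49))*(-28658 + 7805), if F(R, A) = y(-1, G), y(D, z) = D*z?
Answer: 119967309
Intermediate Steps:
F(R, A) = -8 (F(R, A) = -1*8 = -8)
(-5745 + F(156, -49))*(-28658 + 7805) = (-5745 - 8)*(-28658 + 7805) = -5753*(-20853) = 119967309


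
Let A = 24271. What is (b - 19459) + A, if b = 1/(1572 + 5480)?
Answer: 33934225/7052 ≈ 4812.0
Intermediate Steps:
b = 1/7052 ≈ 0.00014180
(b - 19459) + A = (1/7052 - 19459) + 24271 = -137224867/7052 + 24271 = 33934225/7052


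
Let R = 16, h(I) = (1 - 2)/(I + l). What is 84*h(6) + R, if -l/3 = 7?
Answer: 108/5 ≈ 21.600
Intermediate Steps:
l = -21 (l = -3*7 = -21)
h(I) = -1/(-21 + I) (h(I) = (1 - 2)/(I - 21) = -1/(-21 + I))
84*h(6) + R = 84*(-1/(-21 + 6)) + 16 = 84*(-1/(-15)) + 16 = 84*(-1*(-1/15)) + 16 = 84*(1/15) + 16 = 28/5 + 16 = 108/5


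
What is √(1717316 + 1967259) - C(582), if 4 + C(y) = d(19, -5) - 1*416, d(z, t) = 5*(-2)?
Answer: 430 + 5*√147383 ≈ 2349.5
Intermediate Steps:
d(z, t) = -10
C(y) = -430 (C(y) = -4 + (-10 - 1*416) = -4 + (-10 - 416) = -4 - 426 = -430)
√(1717316 + 1967259) - C(582) = √(1717316 + 1967259) - 1*(-430) = √3684575 + 430 = 5*√147383 + 430 = 430 + 5*√147383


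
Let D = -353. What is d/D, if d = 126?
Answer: -126/353 ≈ -0.35694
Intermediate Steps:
d/D = 126/(-353) = 126*(-1/353) = -126/353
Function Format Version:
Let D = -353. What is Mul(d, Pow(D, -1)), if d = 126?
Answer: Rational(-126, 353) ≈ -0.35694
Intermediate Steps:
Mul(d, Pow(D, -1)) = Mul(126, Pow(-353, -1)) = Mul(126, Rational(-1, 353)) = Rational(-126, 353)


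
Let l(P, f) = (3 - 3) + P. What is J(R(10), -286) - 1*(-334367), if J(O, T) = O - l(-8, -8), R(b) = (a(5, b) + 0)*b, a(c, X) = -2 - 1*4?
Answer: 334315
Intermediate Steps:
l(P, f) = P (l(P, f) = 0 + P = P)
a(c, X) = -6 (a(c, X) = -2 - 4 = -6)
R(b) = -6*b (R(b) = (-6 + 0)*b = -6*b)
J(O, T) = 8 + O (J(O, T) = O - 1*(-8) = O + 8 = 8 + O)
J(R(10), -286) - 1*(-334367) = (8 - 6*10) - 1*(-334367) = (8 - 60) + 334367 = -52 + 334367 = 334315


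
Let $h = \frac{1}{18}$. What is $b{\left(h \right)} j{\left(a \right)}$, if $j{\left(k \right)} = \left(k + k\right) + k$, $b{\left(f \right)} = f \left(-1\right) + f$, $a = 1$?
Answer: $0$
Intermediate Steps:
$h = \frac{1}{18} \approx 0.055556$
$b{\left(f \right)} = 0$ ($b{\left(f \right)} = - f + f = 0$)
$j{\left(k \right)} = 3 k$ ($j{\left(k \right)} = 2 k + k = 3 k$)
$b{\left(h \right)} j{\left(a \right)} = 0 \cdot 3 \cdot 1 = 0 \cdot 3 = 0$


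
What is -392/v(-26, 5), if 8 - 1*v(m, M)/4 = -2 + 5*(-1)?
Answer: -98/15 ≈ -6.5333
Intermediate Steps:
v(m, M) = 60 (v(m, M) = 32 - 4*(-2 + 5*(-1)) = 32 - 4*(-2 - 5) = 32 - 4*(-7) = 32 + 28 = 60)
-392/v(-26, 5) = -392/60 = -392*1/60 = -98/15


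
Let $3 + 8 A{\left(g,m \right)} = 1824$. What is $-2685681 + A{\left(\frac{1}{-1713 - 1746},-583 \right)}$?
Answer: $- \frac{21483627}{8} \approx -2.6855 \cdot 10^{6}$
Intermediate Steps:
$A{\left(g,m \right)} = \frac{1821}{8}$ ($A{\left(g,m \right)} = - \frac{3}{8} + \frac{1}{8} \cdot 1824 = - \frac{3}{8} + 228 = \frac{1821}{8}$)
$-2685681 + A{\left(\frac{1}{-1713 - 1746},-583 \right)} = -2685681 + \frac{1821}{8} = - \frac{21483627}{8}$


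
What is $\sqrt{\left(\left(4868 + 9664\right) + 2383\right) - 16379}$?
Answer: $2 \sqrt{134} \approx 23.152$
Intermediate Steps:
$\sqrt{\left(\left(4868 + 9664\right) + 2383\right) - 16379} = \sqrt{\left(14532 + 2383\right) - 16379} = \sqrt{16915 - 16379} = \sqrt{536} = 2 \sqrt{134}$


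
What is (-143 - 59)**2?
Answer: 40804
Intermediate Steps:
(-143 - 59)**2 = (-202)**2 = 40804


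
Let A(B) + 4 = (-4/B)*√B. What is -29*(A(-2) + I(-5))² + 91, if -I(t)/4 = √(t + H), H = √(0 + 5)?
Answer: 91 - 116*(2 - I*√2 + 2*I*√(5 - √5))² ≈ 50.535 - 886.61*I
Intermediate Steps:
H = √5 ≈ 2.2361
I(t) = -4*√(t + √5)
A(B) = -4 - 4/√B (A(B) = -4 + (-4/B)*√B = -4 - 4/√B)
-29*(A(-2) + I(-5))² + 91 = -29*((-4 - (-2)*I*√2) - 4*√(-5 + √5))² + 91 = -29*((-4 + 2*I*√2) - 4*√(-5 + √5))² + 91 = -29*(-4 - 4*√(-5 + √5) + 2*I*√2)² + 91 = 91 - 29*(-4 - 4*√(-5 + √5) + 2*I*√2)²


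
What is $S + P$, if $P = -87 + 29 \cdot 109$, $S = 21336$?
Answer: $24410$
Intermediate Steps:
$P = 3074$ ($P = -87 + 3161 = 3074$)
$S + P = 21336 + 3074 = 24410$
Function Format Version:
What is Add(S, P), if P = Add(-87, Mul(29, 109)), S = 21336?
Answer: 24410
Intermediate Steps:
P = 3074 (P = Add(-87, 3161) = 3074)
Add(S, P) = Add(21336, 3074) = 24410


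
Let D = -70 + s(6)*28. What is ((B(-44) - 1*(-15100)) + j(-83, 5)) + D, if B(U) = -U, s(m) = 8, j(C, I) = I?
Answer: 15303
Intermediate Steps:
D = 154 (D = -70 + 8*28 = -70 + 224 = 154)
((B(-44) - 1*(-15100)) + j(-83, 5)) + D = ((-1*(-44) - 1*(-15100)) + 5) + 154 = ((44 + 15100) + 5) + 154 = (15144 + 5) + 154 = 15149 + 154 = 15303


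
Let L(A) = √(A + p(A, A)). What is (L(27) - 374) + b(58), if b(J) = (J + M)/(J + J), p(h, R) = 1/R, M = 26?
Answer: -10825/29 + √2190/9 ≈ -368.08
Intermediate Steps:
L(A) = √(A + 1/A)
b(J) = (26 + J)/(2*J) (b(J) = (J + 26)/(J + J) = (26 + J)/((2*J)) = (26 + J)*(1/(2*J)) = (26 + J)/(2*J))
(L(27) - 374) + b(58) = (√(27 + 1/27) - 374) + (½)*(26 + 58)/58 = (√(27 + 1/27) - 374) + (½)*(1/58)*84 = (√(730/27) - 374) + 21/29 = (√2190/9 - 374) + 21/29 = (-374 + √2190/9) + 21/29 = -10825/29 + √2190/9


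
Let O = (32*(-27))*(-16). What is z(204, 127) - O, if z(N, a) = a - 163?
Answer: -13860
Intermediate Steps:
z(N, a) = -163 + a
O = 13824 (O = -864*(-16) = 13824)
z(204, 127) - O = (-163 + 127) - 1*13824 = -36 - 13824 = -13860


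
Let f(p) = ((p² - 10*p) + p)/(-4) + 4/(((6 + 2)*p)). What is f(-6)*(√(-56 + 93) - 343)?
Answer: 92953/12 - 271*√37/12 ≈ 7608.7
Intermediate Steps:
f(p) = 1/(2*p) - p²/4 + 9*p/4 (f(p) = (p² - 9*p)*(-¼) + 4/((8*p)) = (-p²/4 + 9*p/4) + 4*(1/(8*p)) = (-p²/4 + 9*p/4) + 1/(2*p) = 1/(2*p) - p²/4 + 9*p/4)
f(-6)*(√(-56 + 93) - 343) = ((¼)*(2 + (-6)²*(9 - 1*(-6)))/(-6))*(√(-56 + 93) - 343) = ((¼)*(-⅙)*(2 + 36*(9 + 6)))*(√37 - 343) = ((¼)*(-⅙)*(2 + 36*15))*(-343 + √37) = ((¼)*(-⅙)*(2 + 540))*(-343 + √37) = ((¼)*(-⅙)*542)*(-343 + √37) = -271*(-343 + √37)/12 = 92953/12 - 271*√37/12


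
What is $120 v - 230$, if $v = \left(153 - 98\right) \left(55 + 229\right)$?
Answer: $1874170$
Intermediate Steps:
$v = 15620$ ($v = 55 \cdot 284 = 15620$)
$120 v - 230 = 120 \cdot 15620 - 230 = 1874400 - 230 = 1874170$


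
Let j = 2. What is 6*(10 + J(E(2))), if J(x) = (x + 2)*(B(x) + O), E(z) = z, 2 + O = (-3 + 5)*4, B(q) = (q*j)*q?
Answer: 396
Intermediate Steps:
B(q) = 2*q² (B(q) = (q*2)*q = (2*q)*q = 2*q²)
O = 6 (O = -2 + (-3 + 5)*4 = -2 + 2*4 = -2 + 8 = 6)
J(x) = (2 + x)*(6 + 2*x²) (J(x) = (x + 2)*(2*x² + 6) = (2 + x)*(6 + 2*x²))
6*(10 + J(E(2))) = 6*(10 + (12 + 2*2³ + 4*2² + 6*2)) = 6*(10 + (12 + 2*8 + 4*4 + 12)) = 6*(10 + (12 + 16 + 16 + 12)) = 6*(10 + 56) = 6*66 = 396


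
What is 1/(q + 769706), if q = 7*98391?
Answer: 1/1458443 ≈ 6.8566e-7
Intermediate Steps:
q = 688737
1/(q + 769706) = 1/(688737 + 769706) = 1/1458443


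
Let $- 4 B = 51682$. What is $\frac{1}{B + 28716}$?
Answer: $\frac{2}{31591} \approx 6.3309 \cdot 10^{-5}$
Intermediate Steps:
$B = - \frac{25841}{2}$ ($B = \left(- \frac{1}{4}\right) 51682 = - \frac{25841}{2} \approx -12921.0$)
$\frac{1}{B + 28716} = \frac{1}{- \frac{25841}{2} + 28716} = \frac{1}{\frac{31591}{2}} = \frac{2}{31591}$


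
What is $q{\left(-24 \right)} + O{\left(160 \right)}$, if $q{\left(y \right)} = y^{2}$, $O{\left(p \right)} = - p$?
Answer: $416$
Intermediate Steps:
$q{\left(-24 \right)} + O{\left(160 \right)} = \left(-24\right)^{2} - 160 = 576 - 160 = 416$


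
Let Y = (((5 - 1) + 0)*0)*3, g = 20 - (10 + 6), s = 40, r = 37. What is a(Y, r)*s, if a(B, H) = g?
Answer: 160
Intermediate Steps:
g = 4 (g = 20 - 1*16 = 20 - 16 = 4)
Y = 0 (Y = ((4 + 0)*0)*3 = (4*0)*3 = 0*3 = 0)
a(B, H) = 4
a(Y, r)*s = 4*40 = 160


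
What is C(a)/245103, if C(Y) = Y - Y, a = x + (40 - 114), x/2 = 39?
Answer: 0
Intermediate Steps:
x = 78 (x = 2*39 = 78)
a = 4 (a = 78 + (40 - 114) = 78 - 74 = 4)
C(Y) = 0
C(a)/245103 = 0/245103 = 0*(1/245103) = 0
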